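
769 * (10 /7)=7690 /7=1098.57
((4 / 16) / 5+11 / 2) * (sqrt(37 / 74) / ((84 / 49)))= 2.29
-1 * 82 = -82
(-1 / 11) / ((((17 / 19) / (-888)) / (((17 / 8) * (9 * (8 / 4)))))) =37962 / 11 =3451.09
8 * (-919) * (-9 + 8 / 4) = 51464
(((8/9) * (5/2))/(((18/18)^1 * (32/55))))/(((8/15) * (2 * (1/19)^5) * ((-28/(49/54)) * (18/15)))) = -119162264375/497664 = -239443.21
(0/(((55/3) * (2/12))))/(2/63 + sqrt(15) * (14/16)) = 0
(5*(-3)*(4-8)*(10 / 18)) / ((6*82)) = 25 / 369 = 0.07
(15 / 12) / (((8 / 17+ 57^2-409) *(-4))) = -85 / 772608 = -0.00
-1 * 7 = -7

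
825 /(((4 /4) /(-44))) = -36300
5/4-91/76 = 1/19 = 0.05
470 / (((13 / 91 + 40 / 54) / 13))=1154790 / 167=6914.91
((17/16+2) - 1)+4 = 97/16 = 6.06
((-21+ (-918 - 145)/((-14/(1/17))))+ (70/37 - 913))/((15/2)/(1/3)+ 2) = -8168813/215747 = -37.86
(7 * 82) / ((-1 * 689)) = -574 / 689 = -0.83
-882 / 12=-147 / 2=-73.50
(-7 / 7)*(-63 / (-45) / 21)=-0.07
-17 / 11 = -1.55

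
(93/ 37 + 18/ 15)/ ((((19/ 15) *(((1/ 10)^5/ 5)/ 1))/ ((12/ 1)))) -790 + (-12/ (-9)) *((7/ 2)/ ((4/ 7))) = 74192702227/ 4218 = 17589545.34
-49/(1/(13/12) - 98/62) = 19747/265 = 74.52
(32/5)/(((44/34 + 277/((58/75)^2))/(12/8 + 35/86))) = 150061312/5710858595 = 0.03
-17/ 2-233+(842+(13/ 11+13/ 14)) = 46401/ 77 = 602.61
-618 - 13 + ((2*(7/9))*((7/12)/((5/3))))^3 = -459881351/729000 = -630.84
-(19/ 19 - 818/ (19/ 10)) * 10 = 81610/ 19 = 4295.26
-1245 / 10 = -249 / 2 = -124.50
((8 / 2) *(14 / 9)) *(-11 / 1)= -616 / 9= -68.44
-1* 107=-107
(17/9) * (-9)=-17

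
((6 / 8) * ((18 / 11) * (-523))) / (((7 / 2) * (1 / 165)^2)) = -34949475 / 7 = -4992782.14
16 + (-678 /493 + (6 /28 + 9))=164537 /6902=23.84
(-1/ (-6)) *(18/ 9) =1/ 3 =0.33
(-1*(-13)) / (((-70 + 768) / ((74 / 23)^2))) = 35594 / 184621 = 0.19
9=9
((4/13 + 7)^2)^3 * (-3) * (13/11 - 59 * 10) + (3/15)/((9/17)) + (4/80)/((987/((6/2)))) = 845873047781526622019/3144279918780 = 269019638.72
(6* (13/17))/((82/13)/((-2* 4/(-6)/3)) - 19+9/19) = -38532/36397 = -1.06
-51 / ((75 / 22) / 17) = -254.32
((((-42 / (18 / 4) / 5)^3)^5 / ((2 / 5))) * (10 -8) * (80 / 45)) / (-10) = 10347.82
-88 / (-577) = 88 / 577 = 0.15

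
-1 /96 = -0.01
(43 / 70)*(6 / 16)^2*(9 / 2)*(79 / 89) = 275157 / 797440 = 0.35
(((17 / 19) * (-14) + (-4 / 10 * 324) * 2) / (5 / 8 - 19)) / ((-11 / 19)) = -25.54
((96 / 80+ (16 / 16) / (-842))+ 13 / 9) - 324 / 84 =-321959 / 265230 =-1.21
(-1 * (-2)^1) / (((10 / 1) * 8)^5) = 1 / 1638400000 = 0.00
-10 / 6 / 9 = -5 / 27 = -0.19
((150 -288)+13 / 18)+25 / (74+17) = -224411 / 1638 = -137.00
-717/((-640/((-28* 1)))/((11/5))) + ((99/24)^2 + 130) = 124807/1600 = 78.00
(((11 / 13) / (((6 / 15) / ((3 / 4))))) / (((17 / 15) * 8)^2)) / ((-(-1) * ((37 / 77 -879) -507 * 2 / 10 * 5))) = -571725 / 41043511808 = -0.00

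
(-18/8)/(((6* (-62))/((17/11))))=51/5456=0.01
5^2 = 25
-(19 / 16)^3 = -1.67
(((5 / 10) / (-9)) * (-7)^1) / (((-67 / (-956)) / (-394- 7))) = -1341746 / 603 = -2225.12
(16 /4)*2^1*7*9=504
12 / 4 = 3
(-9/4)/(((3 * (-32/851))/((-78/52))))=-7659/256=-29.92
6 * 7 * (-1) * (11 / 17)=-27.18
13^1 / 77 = 13 / 77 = 0.17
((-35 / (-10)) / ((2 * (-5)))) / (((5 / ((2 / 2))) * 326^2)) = -7 / 10627600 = -0.00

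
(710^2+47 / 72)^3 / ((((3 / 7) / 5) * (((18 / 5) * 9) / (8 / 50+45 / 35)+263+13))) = 423387307389931737078044665 / 84538432512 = 5008222826107321.82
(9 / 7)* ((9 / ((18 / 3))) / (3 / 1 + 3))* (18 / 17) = 81 / 238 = 0.34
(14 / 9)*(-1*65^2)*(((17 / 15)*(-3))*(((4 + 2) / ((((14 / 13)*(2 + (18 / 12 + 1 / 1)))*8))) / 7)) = 186745 / 378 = 494.03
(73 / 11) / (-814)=-73 / 8954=-0.01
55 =55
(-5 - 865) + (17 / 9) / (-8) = -62657 / 72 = -870.24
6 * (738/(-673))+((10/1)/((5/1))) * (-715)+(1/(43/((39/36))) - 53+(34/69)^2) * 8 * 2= -2280.29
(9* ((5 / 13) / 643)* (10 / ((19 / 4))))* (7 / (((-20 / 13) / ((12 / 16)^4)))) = -25515 / 1563776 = -0.02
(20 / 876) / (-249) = -5 / 54531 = -0.00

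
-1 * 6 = -6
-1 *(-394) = 394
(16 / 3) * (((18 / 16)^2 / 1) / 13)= 27 / 52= 0.52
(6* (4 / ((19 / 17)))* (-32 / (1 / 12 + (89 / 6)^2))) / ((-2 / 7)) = 58752 / 5377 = 10.93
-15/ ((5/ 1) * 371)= -3/ 371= -0.01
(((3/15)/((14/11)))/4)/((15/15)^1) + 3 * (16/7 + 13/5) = 823/56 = 14.70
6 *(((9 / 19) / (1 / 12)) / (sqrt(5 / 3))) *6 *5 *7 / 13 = 27216 *sqrt(15) / 247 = 426.75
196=196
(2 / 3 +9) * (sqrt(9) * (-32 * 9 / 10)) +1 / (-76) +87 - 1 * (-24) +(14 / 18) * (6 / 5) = -824539 / 1140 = -723.28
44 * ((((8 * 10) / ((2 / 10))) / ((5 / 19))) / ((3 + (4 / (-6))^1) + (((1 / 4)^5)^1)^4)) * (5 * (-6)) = -1323636077981859840 / 1539316278887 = -859885.71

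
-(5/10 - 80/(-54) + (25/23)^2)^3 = -737611588416977/23310323225496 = -31.64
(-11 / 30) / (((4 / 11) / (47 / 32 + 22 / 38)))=-10043 / 4864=-2.06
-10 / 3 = -3.33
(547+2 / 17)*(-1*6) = -55806 / 17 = -3282.71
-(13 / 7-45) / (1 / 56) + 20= 2436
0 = 0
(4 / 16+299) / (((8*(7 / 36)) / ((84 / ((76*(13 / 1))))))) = 1701 / 104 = 16.36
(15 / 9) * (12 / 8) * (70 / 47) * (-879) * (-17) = 2615025 / 47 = 55638.83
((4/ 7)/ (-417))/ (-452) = 1/ 329847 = 0.00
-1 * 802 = -802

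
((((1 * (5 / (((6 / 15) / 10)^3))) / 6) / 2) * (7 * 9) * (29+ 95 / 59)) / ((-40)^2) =59259375 / 7552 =7846.85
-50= -50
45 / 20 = 9 / 4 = 2.25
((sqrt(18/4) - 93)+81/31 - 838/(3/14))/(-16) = 186049/744 - 3 * sqrt(2)/32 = 249.93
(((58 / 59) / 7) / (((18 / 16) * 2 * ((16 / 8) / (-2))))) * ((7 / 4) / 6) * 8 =-232 / 1593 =-0.15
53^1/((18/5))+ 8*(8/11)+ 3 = 4661/198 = 23.54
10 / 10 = 1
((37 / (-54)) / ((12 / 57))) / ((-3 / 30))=3515 / 108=32.55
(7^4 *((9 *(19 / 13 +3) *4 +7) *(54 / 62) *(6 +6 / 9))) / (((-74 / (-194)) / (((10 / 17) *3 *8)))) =21923246721600 / 253487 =86486670.80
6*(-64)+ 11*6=-318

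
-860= -860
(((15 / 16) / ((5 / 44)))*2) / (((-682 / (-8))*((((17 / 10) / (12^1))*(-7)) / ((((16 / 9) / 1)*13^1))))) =-16640 / 3689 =-4.51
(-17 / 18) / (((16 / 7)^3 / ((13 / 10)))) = -75803 / 737280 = -0.10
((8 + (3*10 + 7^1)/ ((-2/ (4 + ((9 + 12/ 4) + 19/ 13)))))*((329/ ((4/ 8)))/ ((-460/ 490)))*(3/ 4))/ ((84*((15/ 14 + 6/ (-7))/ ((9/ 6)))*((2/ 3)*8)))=396141333/ 153088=2587.67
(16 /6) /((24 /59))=59 /9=6.56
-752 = -752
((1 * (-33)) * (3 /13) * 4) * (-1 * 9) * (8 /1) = 28512 /13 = 2193.23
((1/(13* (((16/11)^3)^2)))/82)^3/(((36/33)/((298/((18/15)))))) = 45563522384068836986795/205936725353412044922506786635776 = 0.00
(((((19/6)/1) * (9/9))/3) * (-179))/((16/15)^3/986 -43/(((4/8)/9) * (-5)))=-628759875/515139796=-1.22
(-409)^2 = 167281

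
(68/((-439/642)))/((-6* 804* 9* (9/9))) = 1819/794151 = 0.00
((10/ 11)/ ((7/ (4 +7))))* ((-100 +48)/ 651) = -520/ 4557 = -0.11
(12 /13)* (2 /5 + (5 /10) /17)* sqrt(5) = 438* sqrt(5) /1105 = 0.89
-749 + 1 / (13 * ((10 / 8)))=-48681 / 65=-748.94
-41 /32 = -1.28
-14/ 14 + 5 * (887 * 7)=31044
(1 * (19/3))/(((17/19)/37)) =13357/51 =261.90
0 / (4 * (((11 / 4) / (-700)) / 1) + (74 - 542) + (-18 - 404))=0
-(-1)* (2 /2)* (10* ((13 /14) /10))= 13 /14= 0.93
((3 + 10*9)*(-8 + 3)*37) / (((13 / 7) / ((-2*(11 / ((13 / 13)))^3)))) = 320597970 / 13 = 24661382.31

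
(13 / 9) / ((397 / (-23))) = -299 / 3573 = -0.08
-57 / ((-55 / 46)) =2622 / 55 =47.67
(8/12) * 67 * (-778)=-104252/3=-34750.67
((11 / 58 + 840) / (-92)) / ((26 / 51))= -2485281 / 138736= -17.91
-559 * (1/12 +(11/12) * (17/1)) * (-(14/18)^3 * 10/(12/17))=765989315/13122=58374.43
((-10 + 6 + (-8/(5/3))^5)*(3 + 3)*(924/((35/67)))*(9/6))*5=-203132150.37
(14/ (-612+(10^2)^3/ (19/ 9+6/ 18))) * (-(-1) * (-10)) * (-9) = 385/ 124813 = 0.00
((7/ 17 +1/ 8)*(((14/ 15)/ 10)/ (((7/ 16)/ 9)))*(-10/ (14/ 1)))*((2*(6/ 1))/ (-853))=5256/ 507535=0.01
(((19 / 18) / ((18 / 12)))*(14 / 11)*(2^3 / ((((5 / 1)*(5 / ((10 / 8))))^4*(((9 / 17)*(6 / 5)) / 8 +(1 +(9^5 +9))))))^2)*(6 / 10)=0.00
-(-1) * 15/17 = 0.88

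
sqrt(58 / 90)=sqrt(145) / 15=0.80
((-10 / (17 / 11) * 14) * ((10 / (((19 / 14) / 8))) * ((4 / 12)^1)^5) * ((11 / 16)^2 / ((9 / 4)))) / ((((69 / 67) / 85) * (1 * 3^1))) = -1092418250 / 8601471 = -127.00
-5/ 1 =-5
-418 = -418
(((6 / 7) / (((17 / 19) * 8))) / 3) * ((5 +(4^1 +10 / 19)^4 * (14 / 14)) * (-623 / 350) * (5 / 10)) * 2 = -4926365469 / 163244200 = -30.18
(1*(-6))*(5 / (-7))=4.29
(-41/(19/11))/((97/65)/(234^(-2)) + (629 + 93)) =-2255/7831306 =-0.00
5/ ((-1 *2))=-2.50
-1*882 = -882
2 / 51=0.04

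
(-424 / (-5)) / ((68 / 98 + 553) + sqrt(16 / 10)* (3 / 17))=162901686584 / 1063651554773- 103838448* sqrt(10) / 5318257773865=0.15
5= 5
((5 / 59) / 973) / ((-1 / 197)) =-985 / 57407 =-0.02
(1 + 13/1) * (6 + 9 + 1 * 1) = 224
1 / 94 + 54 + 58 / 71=365919 / 6674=54.83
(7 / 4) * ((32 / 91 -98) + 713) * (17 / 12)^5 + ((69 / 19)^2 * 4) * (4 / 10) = 144004287721577 / 23355371520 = 6165.79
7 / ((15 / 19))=133 / 15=8.87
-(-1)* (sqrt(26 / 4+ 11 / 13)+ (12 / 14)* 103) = sqrt(4966) / 26+ 618 / 7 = 91.00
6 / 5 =1.20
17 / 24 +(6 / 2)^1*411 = 29609 / 24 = 1233.71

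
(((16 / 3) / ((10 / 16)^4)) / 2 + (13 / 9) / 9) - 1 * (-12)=1500361 / 50625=29.64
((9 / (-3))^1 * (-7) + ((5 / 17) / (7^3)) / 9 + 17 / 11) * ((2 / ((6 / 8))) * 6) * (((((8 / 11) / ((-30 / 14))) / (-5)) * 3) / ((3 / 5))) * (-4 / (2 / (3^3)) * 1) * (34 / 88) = -832950208 / 326095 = -2554.32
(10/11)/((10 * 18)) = 1/198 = 0.01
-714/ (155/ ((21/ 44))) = -7497/ 3410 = -2.20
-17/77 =-0.22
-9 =-9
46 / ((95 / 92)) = 44.55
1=1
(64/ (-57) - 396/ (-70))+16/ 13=149518/ 25935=5.77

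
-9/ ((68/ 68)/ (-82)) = 738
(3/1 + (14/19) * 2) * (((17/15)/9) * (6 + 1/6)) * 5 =53465/3078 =17.37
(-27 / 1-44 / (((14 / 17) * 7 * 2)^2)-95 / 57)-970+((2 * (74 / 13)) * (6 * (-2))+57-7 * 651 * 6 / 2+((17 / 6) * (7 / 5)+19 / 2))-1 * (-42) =-9172967827 / 624260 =-14694.15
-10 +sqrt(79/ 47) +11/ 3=-19/ 3 +sqrt(3713)/ 47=-5.04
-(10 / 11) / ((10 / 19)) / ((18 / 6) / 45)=-25.91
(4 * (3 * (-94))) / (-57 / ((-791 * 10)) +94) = -8922480 / 743597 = -12.00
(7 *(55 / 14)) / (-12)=-55 / 24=-2.29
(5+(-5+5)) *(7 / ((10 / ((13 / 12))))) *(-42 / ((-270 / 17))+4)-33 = -7.81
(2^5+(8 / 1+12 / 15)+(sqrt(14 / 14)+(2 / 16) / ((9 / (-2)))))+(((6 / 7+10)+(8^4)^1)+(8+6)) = 5244913 / 1260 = 4162.63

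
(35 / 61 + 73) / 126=748 / 1281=0.58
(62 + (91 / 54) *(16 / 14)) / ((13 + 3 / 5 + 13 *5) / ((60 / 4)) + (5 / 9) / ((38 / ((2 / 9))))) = 1229775 / 100867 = 12.19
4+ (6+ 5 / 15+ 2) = 37 / 3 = 12.33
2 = 2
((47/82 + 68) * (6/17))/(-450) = -5623/104550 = -0.05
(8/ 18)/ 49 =4/ 441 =0.01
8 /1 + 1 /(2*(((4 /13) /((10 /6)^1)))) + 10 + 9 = 713 /24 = 29.71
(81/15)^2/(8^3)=729/12800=0.06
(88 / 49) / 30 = 44 / 735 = 0.06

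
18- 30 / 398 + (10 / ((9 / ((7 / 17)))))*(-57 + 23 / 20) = -464479 / 60894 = -7.63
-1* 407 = -407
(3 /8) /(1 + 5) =1 /16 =0.06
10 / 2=5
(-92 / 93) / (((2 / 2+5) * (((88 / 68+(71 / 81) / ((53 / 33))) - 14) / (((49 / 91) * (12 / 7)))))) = 1492056 / 119215057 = 0.01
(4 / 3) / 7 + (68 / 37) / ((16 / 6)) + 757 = 1177745 / 1554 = 757.88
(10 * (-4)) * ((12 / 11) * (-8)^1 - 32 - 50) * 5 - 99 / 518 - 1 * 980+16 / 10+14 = 489482799 / 28490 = 17180.86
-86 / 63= -1.37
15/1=15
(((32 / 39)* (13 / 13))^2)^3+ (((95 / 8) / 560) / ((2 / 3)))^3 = 0.31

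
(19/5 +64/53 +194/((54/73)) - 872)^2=18721769381956/51194025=365702.24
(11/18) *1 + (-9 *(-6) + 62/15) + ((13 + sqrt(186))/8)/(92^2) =sqrt(186)/67712 + 178997257/3047040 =58.74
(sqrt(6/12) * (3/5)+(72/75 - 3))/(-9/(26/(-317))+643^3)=-1326/172801080875+39 * sqrt(2)/34560216175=-0.00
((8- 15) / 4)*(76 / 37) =-133 / 37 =-3.59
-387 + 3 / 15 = -1934 / 5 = -386.80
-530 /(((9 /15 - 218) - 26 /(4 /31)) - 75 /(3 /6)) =5300 /5689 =0.93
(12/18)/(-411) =-0.00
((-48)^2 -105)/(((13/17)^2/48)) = 30504528/169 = 180500.17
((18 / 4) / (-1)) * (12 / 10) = -5.40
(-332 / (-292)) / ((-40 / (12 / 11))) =-249 / 8030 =-0.03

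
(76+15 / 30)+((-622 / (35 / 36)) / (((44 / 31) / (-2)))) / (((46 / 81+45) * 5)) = 1143318087 / 14210350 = 80.46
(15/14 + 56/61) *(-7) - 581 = -72581/122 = -594.93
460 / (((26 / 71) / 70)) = 1143100 / 13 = 87930.77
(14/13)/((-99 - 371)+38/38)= -2/871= -0.00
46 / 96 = 23 / 48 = 0.48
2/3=0.67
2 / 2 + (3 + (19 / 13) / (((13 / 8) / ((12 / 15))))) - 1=3143 / 845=3.72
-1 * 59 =-59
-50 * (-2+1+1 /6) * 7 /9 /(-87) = -875 /2349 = -0.37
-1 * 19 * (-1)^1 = 19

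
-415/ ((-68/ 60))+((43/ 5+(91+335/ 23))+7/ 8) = 7526229/ 15640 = 481.22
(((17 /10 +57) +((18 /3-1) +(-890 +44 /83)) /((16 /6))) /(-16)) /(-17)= -906281 /903040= -1.00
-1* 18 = -18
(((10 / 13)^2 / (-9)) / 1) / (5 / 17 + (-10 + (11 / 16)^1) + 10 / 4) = 27200 / 2696733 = 0.01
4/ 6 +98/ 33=40/ 11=3.64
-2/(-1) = 2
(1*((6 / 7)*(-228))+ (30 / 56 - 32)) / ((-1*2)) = 6353 / 56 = 113.45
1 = 1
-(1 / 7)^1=-1 / 7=-0.14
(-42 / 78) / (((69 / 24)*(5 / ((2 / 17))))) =-112 / 25415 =-0.00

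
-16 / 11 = -1.45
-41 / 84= -0.49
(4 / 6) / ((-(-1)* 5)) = 2 / 15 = 0.13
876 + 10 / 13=876.77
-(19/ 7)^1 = -19/ 7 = -2.71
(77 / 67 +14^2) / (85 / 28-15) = -369852 / 22445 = -16.48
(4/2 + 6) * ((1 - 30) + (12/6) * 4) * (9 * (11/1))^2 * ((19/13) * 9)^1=-281563128/13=-21658702.15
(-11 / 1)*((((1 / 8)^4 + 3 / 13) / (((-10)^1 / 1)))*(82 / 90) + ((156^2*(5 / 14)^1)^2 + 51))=-975634620843142601 / 1174118400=-830950797.50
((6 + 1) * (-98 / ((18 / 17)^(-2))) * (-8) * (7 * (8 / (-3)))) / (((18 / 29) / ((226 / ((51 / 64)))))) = -257821147136 / 4913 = -52477335.06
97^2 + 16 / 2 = 9417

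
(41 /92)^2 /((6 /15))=8405 /16928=0.50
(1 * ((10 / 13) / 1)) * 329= 3290 / 13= 253.08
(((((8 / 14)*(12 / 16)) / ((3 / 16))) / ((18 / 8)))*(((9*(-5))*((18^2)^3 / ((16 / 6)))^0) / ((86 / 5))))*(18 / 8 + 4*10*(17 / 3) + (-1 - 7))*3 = -530200 / 301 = -1761.46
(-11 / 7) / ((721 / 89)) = -979 / 5047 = -0.19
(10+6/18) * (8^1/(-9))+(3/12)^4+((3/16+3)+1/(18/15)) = -35669/6912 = -5.16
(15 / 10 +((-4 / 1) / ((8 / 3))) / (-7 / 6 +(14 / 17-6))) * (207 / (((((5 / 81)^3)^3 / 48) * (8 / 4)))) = 837760411452694849819308 / 1263671875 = 662957234410787.89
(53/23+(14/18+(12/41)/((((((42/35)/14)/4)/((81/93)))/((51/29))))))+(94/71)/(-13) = 168319062664/7042317399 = 23.90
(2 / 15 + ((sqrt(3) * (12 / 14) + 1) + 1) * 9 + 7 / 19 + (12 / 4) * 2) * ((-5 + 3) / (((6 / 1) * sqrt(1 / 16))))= -27932 / 855-72 * sqrt(3) / 7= -50.48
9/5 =1.80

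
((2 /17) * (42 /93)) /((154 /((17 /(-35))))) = -2 /11935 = -0.00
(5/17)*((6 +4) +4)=70/17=4.12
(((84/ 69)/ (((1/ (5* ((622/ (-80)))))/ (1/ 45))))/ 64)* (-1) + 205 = 27160577/ 132480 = 205.02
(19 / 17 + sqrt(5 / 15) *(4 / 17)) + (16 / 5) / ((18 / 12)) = 4 *sqrt(3) / 51 + 829 / 255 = 3.39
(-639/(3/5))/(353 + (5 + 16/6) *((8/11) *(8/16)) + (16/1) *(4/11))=-35145/11933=-2.95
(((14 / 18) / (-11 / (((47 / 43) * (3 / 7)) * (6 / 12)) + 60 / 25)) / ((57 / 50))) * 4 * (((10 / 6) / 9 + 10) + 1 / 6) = -0.63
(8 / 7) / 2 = 4 / 7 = 0.57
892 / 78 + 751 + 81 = 32894 / 39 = 843.44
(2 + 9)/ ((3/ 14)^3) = 30184/ 27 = 1117.93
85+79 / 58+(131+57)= 15913 / 58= 274.36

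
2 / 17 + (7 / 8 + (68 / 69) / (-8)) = 8159 / 9384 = 0.87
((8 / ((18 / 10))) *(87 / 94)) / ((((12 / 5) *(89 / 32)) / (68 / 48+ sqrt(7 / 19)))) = 23200 *sqrt(133) / 715293+ 98600 / 112941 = 1.25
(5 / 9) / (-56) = -5 / 504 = -0.01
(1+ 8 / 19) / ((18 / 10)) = 15 / 19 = 0.79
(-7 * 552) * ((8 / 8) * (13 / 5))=-50232 / 5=-10046.40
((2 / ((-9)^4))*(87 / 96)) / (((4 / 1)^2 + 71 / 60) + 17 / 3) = 145 / 11993508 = 0.00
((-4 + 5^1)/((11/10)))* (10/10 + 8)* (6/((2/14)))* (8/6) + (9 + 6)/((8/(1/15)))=40331/88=458.31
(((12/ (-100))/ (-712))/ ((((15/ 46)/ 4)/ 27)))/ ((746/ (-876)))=-271998/ 4149625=-0.07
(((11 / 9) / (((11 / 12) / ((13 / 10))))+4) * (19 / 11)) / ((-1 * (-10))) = 817 / 825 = 0.99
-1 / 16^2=-1 / 256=-0.00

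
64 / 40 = 1.60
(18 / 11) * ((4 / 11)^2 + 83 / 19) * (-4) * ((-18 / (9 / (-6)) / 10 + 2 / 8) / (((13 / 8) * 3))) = -14403024 / 1643785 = -8.76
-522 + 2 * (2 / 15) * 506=-5806 / 15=-387.07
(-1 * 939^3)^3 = -567531969118449898126694859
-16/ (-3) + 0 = 16/ 3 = 5.33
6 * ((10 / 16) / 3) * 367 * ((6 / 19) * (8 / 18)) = 3670 / 57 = 64.39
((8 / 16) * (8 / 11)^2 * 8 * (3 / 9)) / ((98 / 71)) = 9088 / 17787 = 0.51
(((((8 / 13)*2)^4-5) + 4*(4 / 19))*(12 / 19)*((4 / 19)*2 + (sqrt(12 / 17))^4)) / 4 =-15312628440 / 56615070811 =-0.27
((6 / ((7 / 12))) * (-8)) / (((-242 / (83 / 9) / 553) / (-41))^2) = -8094613247728 / 131769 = -61430330.71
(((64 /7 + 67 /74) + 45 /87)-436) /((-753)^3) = 6390877 /6413759726094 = 0.00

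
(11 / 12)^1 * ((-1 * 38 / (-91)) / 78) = 209 / 42588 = 0.00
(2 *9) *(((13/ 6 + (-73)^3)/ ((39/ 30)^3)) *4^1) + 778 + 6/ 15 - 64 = -140037492316/ 10985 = -12748064.84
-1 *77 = -77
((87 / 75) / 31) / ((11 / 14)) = 406 / 8525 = 0.05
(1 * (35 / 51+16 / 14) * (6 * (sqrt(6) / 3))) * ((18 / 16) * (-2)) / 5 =-1959 * sqrt(6) / 1190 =-4.03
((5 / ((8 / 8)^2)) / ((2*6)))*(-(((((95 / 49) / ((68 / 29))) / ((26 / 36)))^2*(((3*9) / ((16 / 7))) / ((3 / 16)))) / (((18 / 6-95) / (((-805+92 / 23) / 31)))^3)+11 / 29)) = -497818598820201439505 / 540961635241228551168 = -0.92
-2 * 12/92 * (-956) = 5736/23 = 249.39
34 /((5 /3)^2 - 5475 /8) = -2448 /49075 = -0.05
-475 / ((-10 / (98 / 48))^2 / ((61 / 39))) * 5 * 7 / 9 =-97396565 / 808704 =-120.44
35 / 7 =5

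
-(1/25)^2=-1/625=-0.00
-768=-768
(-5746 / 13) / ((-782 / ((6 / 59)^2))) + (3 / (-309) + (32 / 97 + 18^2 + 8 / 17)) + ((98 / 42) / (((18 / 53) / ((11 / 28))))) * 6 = 166930325920771 / 489544572996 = 340.99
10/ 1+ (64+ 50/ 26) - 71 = 4.92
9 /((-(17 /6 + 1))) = -2.35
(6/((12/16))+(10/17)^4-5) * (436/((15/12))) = 454421872/417605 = 1088.16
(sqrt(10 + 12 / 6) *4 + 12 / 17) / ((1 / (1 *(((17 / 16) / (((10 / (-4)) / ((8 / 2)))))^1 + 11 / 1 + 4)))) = 798 / 85 + 532 *sqrt(3) / 5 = 193.68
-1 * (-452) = 452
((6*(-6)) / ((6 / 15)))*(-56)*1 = 5040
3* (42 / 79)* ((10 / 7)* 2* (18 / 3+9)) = 5400 / 79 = 68.35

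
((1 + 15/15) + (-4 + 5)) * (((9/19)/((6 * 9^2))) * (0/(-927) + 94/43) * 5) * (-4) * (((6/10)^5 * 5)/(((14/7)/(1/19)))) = -2538/1940375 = -0.00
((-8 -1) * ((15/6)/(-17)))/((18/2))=5/34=0.15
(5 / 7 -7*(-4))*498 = 100098 / 7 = 14299.71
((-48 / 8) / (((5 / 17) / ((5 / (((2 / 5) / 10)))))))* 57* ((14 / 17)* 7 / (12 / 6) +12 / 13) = -7190550 / 13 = -553119.23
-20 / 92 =-5 / 23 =-0.22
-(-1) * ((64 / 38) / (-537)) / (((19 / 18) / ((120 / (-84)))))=1920 / 452333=0.00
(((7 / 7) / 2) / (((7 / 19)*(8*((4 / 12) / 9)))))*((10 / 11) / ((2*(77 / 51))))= 130815 / 94864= 1.38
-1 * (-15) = 15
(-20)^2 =400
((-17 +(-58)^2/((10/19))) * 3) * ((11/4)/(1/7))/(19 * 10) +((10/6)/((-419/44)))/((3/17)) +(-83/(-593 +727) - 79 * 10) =1100205140891/960096600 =1145.93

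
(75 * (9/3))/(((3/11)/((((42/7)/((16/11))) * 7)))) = 190575/8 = 23821.88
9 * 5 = 45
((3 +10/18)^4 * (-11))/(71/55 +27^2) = -317194240/131764563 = -2.41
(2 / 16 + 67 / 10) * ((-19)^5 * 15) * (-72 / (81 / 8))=1802600072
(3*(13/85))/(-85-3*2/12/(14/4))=-273/50660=-0.01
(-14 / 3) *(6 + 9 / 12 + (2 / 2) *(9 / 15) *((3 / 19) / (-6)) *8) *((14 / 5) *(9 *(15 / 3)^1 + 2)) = -1932217 / 475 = -4067.83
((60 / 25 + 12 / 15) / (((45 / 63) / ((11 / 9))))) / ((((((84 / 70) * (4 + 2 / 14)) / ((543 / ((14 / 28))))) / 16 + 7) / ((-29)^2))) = 21004062464 / 31929705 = 657.82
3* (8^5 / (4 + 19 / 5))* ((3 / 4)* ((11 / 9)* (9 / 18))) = 225280 / 39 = 5776.41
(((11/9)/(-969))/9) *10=-110/78489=-0.00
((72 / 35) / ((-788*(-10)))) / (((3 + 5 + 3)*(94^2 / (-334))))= -1503 / 1675416050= -0.00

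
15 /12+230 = 925 /4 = 231.25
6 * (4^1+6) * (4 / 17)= 240 / 17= 14.12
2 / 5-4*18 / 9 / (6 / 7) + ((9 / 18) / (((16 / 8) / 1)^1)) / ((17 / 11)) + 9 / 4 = -1663 / 255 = -6.52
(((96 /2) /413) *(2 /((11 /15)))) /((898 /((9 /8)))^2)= 3645 /7326986744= 0.00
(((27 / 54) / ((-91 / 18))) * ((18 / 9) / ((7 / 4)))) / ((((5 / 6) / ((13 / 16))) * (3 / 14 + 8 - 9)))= 54 / 385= 0.14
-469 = -469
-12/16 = -3/4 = -0.75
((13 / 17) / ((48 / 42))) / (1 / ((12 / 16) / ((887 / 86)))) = 0.05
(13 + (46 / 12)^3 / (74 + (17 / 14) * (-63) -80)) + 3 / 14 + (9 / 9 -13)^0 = 1687921 / 124740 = 13.53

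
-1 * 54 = -54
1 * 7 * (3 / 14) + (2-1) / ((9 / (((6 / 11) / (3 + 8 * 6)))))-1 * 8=-21875 / 3366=-6.50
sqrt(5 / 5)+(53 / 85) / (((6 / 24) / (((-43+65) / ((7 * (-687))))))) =404101 / 408765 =0.99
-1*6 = -6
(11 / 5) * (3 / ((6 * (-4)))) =-0.28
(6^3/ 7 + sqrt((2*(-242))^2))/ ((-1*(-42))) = 1802/ 147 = 12.26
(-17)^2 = 289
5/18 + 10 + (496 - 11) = 8915/18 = 495.28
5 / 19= 0.26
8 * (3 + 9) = 96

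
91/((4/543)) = 49413/4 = 12353.25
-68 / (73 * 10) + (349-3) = 126256 / 365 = 345.91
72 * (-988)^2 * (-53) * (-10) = 37249655040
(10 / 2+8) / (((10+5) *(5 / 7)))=1.21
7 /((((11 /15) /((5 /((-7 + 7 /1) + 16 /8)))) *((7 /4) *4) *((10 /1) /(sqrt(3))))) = 15 *sqrt(3) /44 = 0.59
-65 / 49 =-1.33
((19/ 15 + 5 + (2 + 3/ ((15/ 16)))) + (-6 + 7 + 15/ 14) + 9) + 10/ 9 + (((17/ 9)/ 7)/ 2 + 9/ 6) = 15929/ 630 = 25.28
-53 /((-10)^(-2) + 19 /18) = -47700 /959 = -49.74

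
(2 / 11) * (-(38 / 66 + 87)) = -5780 / 363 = -15.92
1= 1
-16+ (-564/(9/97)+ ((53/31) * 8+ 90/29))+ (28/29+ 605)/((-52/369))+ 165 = -1432299397/140244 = -10212.91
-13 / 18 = -0.72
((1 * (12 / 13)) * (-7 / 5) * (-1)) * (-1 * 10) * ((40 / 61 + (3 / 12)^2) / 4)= -14721 / 6344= -2.32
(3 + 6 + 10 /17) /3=163 /51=3.20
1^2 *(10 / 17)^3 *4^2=3.26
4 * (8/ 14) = 2.29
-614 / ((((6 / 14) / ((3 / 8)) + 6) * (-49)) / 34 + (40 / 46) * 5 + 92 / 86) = 10323182 / 81989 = 125.91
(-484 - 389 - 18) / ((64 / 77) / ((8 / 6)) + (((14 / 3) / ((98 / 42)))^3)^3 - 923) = 7623 / 3511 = 2.17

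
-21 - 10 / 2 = -26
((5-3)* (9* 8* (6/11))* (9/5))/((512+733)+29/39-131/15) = 0.11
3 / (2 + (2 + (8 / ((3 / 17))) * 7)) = 9 / 964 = 0.01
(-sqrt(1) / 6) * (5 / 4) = -5 / 24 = -0.21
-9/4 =-2.25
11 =11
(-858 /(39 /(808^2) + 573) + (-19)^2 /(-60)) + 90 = 68571691467 /831313580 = 82.49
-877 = -877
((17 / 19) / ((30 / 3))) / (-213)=-17 / 40470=-0.00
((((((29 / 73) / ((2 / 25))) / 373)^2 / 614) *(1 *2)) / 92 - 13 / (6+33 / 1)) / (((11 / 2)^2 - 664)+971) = -0.00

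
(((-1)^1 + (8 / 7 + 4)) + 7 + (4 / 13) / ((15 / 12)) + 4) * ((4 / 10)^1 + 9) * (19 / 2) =1374.24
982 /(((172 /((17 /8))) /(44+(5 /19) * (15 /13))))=91341221 /169936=537.50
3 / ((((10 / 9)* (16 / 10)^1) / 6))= 81 / 8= 10.12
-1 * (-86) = 86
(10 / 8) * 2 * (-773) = -3865 / 2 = -1932.50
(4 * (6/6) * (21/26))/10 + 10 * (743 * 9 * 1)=4346571/65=66870.32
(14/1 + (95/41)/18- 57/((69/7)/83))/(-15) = 7906961/254610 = 31.06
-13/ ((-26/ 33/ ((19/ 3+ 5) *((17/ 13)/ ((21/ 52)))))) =12716/ 21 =605.52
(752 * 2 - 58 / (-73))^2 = 12067022500 / 5329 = 2264406.55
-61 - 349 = -410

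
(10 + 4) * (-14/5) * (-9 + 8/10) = 8036/25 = 321.44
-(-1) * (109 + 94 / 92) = 5061 / 46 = 110.02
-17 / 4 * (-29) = 493 / 4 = 123.25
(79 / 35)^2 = 6241 / 1225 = 5.09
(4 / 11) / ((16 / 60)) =15 / 11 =1.36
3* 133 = 399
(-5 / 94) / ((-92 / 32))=20 / 1081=0.02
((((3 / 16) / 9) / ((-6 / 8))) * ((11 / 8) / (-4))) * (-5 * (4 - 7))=55 / 384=0.14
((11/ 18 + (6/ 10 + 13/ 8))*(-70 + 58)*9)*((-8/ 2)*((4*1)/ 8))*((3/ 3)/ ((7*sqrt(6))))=1021*sqrt(6)/ 70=35.73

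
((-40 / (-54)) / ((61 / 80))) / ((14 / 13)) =10400 / 11529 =0.90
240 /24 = 10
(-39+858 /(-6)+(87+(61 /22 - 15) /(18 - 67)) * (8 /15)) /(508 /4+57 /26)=-5695300 /5431503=-1.05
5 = 5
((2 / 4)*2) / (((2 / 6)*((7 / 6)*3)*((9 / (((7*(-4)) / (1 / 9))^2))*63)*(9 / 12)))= 128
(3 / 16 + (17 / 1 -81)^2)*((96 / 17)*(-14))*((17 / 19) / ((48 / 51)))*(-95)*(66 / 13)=3860574795 / 26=148483645.96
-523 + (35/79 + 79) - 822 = -99979/79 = -1265.56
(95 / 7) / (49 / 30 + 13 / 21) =2850 / 473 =6.03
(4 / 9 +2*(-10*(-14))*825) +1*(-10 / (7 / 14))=2078824 / 9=230980.44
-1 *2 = -2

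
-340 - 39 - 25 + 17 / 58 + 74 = -19123 / 58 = -329.71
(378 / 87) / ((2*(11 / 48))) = 3024 / 319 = 9.48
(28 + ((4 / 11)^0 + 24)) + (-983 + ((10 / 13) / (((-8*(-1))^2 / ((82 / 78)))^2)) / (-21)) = -790869389525 / 850397184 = -930.00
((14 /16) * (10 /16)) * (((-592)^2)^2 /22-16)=134339860095 /44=3053178638.52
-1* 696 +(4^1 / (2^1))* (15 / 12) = -1387 / 2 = -693.50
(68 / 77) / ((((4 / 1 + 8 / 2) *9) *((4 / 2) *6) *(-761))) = -17 / 12656952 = -0.00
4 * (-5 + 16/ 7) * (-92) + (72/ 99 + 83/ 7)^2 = 6861185/ 5929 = 1157.22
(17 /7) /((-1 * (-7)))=17 /49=0.35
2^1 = 2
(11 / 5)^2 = 121 / 25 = 4.84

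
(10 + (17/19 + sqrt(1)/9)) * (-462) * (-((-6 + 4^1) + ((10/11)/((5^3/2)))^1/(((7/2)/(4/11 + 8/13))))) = -413610904/40755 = -10148.72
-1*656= -656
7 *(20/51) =140/51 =2.75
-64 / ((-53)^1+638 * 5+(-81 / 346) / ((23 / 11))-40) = -509312 / 24645035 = -0.02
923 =923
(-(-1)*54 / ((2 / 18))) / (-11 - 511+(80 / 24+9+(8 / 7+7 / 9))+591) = 30618 / 5245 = 5.84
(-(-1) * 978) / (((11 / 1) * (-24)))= -163 / 44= -3.70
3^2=9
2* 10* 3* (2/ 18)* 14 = 280/ 3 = 93.33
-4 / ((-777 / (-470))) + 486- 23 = 357871 / 777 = 460.58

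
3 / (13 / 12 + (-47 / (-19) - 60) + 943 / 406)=-0.06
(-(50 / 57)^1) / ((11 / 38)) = -100 / 33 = -3.03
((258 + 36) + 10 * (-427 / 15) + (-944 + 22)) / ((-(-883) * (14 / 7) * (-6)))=1369 / 15894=0.09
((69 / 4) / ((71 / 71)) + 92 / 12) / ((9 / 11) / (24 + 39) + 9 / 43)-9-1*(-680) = 300707 / 384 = 783.09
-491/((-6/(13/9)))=6383/54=118.20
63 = 63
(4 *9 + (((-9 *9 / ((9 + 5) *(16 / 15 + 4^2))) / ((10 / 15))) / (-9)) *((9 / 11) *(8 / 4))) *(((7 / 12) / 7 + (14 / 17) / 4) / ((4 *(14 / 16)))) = 27983877 / 9382912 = 2.98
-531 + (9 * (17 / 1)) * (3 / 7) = -3258 / 7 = -465.43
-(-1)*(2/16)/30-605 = -145199/240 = -605.00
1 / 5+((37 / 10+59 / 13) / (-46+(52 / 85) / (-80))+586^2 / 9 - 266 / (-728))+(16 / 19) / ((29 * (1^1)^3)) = 44226706398527 / 1159116660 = 38155.53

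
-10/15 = -2/3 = -0.67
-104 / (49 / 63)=-936 / 7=-133.71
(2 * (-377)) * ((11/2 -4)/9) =-377/3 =-125.67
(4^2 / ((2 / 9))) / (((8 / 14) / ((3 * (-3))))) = -1134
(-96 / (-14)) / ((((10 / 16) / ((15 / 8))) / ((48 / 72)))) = 96 / 7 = 13.71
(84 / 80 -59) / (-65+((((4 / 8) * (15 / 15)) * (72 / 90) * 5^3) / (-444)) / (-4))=257298 / 288475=0.89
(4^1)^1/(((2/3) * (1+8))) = 2/3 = 0.67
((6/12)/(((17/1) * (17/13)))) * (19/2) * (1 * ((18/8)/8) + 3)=25935/36992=0.70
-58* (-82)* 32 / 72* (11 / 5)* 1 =209264 / 45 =4650.31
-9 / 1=-9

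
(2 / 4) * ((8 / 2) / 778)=1 / 389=0.00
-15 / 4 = -3.75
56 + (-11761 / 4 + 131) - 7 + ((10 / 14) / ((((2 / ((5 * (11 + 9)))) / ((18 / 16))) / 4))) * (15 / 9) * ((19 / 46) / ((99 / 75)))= -18959861 / 7084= -2676.43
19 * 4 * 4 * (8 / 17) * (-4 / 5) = -9728 / 85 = -114.45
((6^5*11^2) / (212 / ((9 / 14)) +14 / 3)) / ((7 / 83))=351424656 / 10535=33357.82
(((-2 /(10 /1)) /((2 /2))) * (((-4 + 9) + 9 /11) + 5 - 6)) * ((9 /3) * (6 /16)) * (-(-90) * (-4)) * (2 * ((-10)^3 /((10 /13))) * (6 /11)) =-66970800 /121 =-553477.69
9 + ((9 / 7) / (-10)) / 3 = 8.96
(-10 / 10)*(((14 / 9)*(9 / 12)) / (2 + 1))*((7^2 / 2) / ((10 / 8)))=-343 / 45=-7.62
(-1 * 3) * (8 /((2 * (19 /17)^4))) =-7.69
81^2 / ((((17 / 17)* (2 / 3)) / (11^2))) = 2381643 / 2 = 1190821.50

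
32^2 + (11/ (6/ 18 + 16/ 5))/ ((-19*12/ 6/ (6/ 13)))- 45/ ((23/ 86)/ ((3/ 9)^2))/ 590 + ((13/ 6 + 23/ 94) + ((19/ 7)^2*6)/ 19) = 126253449531998/ 122734840683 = 1028.67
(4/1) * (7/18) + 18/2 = 95/9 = 10.56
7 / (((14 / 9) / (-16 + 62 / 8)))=-297 / 8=-37.12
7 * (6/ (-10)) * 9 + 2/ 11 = -37.62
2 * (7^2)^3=235298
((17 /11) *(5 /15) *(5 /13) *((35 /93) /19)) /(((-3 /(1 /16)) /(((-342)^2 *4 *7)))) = -1187025 /4433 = -267.77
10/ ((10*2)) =1/ 2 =0.50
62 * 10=620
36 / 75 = 12 / 25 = 0.48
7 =7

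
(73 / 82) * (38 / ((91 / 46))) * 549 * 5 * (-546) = -1050818940 / 41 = -25629730.24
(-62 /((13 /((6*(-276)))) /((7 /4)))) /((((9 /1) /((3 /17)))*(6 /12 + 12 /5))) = 598920 /6409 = 93.45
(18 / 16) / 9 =0.12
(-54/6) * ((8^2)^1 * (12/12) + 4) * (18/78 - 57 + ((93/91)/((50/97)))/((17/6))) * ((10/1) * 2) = 312262128/455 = 686290.39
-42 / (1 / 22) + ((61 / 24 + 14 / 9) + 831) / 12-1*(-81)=-668225 / 864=-773.41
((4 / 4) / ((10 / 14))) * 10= 14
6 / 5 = 1.20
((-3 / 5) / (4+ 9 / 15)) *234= -30.52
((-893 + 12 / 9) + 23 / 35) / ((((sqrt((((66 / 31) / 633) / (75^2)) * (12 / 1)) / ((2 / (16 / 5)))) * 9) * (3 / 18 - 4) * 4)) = 584725 * sqrt(431706) / 255024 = 1506.48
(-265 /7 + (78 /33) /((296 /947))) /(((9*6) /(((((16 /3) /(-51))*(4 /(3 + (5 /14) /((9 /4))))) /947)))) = 920648 /11735156763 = 0.00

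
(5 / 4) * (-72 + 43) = -145 / 4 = -36.25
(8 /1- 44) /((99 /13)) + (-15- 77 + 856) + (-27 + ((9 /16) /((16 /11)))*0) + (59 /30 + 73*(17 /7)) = 2105623 /2310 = 911.53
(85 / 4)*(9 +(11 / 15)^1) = 1241 / 6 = 206.83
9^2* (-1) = -81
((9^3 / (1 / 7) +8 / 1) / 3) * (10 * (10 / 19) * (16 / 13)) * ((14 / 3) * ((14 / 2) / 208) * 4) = 10544800 / 1521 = 6932.81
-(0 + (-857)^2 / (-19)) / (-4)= -734449 / 76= -9663.80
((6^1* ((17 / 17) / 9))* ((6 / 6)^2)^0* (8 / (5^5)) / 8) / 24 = 1 / 112500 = 0.00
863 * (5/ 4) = 4315/ 4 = 1078.75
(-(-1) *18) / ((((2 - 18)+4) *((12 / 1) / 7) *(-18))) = 7 / 144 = 0.05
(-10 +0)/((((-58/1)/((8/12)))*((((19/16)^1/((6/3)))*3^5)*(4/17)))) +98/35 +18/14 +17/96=4.27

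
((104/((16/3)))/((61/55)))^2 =4601025/14884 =309.13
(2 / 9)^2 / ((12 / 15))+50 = 50.06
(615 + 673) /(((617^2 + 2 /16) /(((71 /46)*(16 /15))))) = 254464 /45682695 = 0.01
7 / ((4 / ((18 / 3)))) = 21 / 2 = 10.50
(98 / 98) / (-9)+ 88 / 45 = 1.84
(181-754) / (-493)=573 / 493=1.16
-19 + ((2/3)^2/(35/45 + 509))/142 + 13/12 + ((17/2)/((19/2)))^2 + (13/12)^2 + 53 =37.06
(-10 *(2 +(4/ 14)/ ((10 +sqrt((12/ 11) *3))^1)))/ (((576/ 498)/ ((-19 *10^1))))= 7841425/ 2352-2075 *sqrt(11)/ 784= 3325.16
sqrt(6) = 2.45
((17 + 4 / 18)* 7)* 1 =1085 / 9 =120.56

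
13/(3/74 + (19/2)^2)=1924/13363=0.14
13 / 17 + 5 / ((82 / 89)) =8631 / 1394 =6.19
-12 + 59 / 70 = -781 / 70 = -11.16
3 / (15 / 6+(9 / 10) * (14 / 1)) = 30 / 151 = 0.20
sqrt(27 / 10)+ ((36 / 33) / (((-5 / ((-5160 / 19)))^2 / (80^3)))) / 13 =3* sqrt(30) / 10+ 6543507456000 / 51623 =126755662.03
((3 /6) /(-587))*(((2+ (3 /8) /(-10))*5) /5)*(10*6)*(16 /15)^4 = -1286144 /9905625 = -0.13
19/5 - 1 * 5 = -6/5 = -1.20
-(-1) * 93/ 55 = 93/ 55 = 1.69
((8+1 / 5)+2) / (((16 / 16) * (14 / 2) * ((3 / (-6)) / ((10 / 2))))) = -102 / 7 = -14.57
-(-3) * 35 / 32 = 105 / 32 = 3.28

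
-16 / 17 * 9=-144 / 17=-8.47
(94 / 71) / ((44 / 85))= 3995 / 1562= 2.56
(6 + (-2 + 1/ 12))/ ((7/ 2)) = 7/ 6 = 1.17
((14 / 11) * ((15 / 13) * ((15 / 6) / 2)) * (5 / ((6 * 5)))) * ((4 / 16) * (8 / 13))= 175 / 3718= 0.05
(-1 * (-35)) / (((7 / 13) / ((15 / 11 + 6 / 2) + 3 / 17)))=55185 / 187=295.11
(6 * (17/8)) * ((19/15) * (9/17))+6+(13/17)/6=14971/1020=14.68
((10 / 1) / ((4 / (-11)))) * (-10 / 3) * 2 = 550 / 3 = 183.33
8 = 8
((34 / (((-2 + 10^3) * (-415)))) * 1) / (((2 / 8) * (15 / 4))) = -272 / 3106275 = -0.00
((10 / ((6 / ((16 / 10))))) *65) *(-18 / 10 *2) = -624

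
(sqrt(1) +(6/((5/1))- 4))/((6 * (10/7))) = -21/100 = -0.21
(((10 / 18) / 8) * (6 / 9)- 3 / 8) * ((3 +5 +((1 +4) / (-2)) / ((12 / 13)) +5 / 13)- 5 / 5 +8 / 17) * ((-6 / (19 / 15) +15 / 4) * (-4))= -48455725 / 7255872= -6.68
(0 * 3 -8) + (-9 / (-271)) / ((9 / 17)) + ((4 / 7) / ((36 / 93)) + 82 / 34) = -391759 / 96747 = -4.05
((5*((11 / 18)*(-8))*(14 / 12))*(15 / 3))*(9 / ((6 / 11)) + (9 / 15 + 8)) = -3579.07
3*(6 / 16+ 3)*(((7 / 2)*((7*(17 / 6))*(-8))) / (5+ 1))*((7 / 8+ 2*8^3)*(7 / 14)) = -61467903 / 128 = -480217.99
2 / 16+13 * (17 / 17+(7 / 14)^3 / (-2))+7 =309 / 16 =19.31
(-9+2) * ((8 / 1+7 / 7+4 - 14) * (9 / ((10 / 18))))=567 / 5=113.40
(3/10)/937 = 3/9370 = 0.00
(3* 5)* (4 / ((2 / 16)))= 480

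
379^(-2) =1 /143641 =0.00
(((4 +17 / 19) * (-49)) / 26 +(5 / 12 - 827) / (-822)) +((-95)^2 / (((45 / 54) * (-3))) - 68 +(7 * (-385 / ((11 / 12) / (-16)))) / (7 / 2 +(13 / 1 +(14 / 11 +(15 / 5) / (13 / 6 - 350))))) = -2063060550046375 / 1987185529368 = -1038.18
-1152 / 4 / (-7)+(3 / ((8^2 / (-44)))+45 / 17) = 79449 / 1904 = 41.73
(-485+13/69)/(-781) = 0.62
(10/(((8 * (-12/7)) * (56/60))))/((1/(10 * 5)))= -625/16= -39.06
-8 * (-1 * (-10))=-80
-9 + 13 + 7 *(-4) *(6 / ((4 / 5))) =-206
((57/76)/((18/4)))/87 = 1/522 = 0.00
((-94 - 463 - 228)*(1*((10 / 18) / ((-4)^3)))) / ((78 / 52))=3925 / 864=4.54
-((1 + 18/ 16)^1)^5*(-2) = 1419857/ 16384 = 86.66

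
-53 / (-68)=53 / 68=0.78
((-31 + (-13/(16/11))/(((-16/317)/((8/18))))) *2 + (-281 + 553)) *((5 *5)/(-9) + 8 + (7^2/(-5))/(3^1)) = 1163921/1620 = 718.47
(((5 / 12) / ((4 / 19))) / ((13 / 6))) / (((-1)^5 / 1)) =-95 / 104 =-0.91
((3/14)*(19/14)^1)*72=1026/49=20.94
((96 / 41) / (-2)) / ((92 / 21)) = -252 / 943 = -0.27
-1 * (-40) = 40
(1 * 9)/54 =1/6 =0.17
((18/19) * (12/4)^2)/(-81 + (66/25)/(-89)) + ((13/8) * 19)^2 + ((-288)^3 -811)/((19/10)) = -918738781630653/73077952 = -12572037.89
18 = 18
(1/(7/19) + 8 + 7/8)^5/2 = 115139273278249/1101463552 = 104532.99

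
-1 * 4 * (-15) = 60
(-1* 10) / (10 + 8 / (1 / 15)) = -1 / 13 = -0.08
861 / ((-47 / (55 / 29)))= -47355 / 1363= -34.74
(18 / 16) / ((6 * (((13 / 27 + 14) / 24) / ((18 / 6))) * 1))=729 / 782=0.93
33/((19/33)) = 1089/19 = 57.32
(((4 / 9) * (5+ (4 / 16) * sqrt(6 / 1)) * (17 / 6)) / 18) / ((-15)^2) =17 * sqrt(6) / 218700+ 17 / 10935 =0.00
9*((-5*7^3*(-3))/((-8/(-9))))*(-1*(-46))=9585135/4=2396283.75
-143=-143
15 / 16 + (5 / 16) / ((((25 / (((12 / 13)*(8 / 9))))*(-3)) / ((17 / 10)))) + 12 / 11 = 2.02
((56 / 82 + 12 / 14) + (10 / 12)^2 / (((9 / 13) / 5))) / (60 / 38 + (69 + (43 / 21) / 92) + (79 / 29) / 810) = 38626226795 / 416015145137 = 0.09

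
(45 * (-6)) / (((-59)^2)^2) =-270 / 12117361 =-0.00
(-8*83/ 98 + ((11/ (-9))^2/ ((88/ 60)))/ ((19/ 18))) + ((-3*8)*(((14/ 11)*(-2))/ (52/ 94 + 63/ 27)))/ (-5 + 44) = -5.27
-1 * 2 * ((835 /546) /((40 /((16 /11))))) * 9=-1002 /1001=-1.00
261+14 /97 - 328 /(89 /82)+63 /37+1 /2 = -24822343 /638842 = -38.86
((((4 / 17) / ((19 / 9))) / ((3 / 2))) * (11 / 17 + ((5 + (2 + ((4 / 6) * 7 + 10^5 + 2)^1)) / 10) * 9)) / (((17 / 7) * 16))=16912959 / 98260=172.12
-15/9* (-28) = 140/3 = 46.67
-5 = -5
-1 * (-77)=77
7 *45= 315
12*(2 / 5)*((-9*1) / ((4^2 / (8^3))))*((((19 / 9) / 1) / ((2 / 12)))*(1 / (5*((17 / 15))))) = -262656 / 85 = -3090.07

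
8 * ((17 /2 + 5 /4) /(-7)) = -78 /7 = -11.14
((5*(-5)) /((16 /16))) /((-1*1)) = 25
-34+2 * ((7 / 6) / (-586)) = -59779 / 1758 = -34.00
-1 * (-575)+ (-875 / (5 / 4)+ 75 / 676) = -84425 / 676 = -124.89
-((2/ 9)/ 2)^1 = -1/ 9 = -0.11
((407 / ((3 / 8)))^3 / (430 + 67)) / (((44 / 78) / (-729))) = -1652185776384 / 497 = -3324317457.51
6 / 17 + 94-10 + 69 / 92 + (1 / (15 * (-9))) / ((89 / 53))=69527201 / 817020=85.10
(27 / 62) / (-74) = -27 / 4588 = -0.01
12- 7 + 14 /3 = 29 /3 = 9.67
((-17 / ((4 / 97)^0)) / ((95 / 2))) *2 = -68 / 95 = -0.72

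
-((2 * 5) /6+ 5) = -6.67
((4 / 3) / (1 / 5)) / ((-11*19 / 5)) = -100 / 627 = -0.16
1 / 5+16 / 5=17 / 5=3.40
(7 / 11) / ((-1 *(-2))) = 7 / 22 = 0.32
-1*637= -637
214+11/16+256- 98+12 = 6155/16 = 384.69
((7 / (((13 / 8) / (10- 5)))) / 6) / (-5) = -28 / 39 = -0.72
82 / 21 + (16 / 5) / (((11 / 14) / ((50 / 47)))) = 8.24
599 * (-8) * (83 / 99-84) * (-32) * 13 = -16412254976 / 99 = -165780353.29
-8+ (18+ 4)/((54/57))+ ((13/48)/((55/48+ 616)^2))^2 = 105496176903206396201/6930405781962233769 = 15.22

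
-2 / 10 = -1 / 5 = -0.20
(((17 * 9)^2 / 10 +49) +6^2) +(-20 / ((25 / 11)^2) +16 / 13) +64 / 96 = 23633273 / 9750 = 2423.93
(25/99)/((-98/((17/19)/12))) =-425/2212056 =-0.00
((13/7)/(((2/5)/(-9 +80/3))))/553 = 3445/23226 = 0.15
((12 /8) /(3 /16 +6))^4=4096 /1185921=0.00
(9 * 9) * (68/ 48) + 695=3239/ 4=809.75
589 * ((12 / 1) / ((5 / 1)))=7068 / 5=1413.60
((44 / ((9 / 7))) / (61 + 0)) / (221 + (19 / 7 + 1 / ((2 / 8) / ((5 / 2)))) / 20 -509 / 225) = 215600 / 84305233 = 0.00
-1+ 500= 499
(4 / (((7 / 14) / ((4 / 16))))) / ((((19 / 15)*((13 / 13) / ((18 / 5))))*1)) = 108 / 19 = 5.68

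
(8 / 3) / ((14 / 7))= 4 / 3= 1.33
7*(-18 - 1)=-133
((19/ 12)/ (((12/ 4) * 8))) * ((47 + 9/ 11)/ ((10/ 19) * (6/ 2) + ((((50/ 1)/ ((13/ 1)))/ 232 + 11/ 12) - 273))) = -35793511/ 3069006600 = -0.01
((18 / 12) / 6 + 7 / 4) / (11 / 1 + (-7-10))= -1 / 3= -0.33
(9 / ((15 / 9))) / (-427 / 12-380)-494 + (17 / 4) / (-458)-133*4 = -46869641383 / 45680920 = -1026.02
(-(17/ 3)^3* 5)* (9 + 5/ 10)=-466735/ 54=-8643.24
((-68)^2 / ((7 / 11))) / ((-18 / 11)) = -279752 / 63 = -4440.51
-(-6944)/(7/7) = 6944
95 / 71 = 1.34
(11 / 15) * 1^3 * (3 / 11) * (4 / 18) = 2 / 45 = 0.04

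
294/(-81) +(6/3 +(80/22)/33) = -4964/3267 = -1.52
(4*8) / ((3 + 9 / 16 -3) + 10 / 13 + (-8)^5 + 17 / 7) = -46592 / 47704733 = -0.00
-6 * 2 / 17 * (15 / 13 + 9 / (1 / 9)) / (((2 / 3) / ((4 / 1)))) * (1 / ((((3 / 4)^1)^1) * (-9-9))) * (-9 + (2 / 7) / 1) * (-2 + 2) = 0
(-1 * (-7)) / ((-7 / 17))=-17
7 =7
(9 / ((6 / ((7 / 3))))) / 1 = 7 / 2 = 3.50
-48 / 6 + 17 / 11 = -71 / 11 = -6.45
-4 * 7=-28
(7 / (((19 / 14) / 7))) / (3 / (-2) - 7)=-1372 / 323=-4.25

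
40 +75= 115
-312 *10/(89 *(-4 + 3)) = 35.06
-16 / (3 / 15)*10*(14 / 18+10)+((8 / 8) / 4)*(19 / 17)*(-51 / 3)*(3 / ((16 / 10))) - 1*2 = -8633.13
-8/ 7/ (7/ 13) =-2.12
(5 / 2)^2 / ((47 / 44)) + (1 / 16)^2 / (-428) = 30131153 / 5149696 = 5.85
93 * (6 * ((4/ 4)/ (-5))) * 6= -3348/ 5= -669.60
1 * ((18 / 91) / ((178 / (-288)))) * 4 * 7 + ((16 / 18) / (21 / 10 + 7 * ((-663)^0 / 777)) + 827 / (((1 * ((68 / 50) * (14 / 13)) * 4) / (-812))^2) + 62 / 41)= 24474167009345460497 / 1540485835824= 15887304.15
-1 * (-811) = 811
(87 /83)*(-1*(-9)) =783 /83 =9.43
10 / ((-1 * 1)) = -10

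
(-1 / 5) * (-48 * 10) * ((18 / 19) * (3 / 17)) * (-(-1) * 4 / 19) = 20736 / 6137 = 3.38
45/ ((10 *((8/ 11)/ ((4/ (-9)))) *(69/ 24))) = -22/ 23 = -0.96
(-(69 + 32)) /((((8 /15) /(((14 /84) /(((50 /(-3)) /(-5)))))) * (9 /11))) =-1111 /96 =-11.57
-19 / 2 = -9.50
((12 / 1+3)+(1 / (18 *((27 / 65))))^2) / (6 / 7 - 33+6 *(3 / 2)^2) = -24830155 / 30823578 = -0.81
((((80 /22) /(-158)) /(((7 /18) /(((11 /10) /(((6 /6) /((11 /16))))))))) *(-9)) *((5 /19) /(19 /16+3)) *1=17820 /703969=0.03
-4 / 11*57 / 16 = -57 / 44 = -1.30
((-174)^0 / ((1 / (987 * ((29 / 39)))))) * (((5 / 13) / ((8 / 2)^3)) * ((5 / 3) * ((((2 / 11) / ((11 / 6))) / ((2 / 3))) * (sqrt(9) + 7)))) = 3577875 / 327184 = 10.94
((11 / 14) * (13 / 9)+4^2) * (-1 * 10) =-10795 / 63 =-171.35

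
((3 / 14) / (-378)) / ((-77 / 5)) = 5 / 135828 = 0.00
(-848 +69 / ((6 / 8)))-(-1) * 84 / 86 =-32466 / 43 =-755.02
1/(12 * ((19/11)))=11/228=0.05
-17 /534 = -0.03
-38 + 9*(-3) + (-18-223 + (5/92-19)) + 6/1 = -29343/92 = -318.95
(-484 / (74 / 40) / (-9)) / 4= 2420 / 333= 7.27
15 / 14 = 1.07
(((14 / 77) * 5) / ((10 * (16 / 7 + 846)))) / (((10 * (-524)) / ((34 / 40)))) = -119 / 6845326400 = -0.00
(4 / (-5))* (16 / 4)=-3.20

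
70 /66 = 35 /33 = 1.06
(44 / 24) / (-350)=-11 / 2100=-0.01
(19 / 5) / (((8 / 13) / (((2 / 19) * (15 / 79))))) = 39 / 316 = 0.12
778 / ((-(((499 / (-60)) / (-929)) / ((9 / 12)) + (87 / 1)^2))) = -0.10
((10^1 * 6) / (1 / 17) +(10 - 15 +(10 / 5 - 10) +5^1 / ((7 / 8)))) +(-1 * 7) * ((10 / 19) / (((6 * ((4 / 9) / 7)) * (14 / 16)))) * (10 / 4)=131016 / 133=985.08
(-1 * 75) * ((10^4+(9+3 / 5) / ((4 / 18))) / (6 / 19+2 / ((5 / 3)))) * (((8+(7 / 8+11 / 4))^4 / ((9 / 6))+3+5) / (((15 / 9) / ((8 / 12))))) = -14878924503065 / 6144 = -2421699951.67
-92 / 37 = -2.49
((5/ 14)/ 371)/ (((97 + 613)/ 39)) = 39/ 737548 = 0.00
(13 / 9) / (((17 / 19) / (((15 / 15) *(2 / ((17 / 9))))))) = 494 / 289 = 1.71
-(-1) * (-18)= -18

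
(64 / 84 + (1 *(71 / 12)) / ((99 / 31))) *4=21743 / 2079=10.46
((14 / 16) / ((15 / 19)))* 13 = 14.41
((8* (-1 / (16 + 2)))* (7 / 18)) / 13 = -14 / 1053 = -0.01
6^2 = 36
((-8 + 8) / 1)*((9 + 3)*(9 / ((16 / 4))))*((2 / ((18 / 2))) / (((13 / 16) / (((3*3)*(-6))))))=0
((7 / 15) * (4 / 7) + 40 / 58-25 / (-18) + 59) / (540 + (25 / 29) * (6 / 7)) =1120777 / 9879300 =0.11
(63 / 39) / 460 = 21 / 5980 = 0.00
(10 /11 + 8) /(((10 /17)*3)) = 5.05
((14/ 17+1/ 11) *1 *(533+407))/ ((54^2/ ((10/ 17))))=44650/ 257499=0.17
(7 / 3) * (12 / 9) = 28 / 9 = 3.11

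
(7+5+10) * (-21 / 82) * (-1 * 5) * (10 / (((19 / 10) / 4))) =462000 / 779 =593.07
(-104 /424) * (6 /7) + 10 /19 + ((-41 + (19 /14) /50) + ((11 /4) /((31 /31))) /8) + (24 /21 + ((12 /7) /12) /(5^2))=-31550891 /805600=-39.16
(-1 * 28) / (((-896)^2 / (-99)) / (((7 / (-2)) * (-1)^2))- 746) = -1386 / 77761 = -0.02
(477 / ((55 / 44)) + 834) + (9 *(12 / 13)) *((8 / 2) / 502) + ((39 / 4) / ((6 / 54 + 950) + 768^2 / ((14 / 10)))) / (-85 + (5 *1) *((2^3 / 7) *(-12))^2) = 3538377238073799171 / 2910648702292292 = 1215.67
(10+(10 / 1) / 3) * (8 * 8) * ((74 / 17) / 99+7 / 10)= 3205376 / 5049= 634.85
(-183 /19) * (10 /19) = -1830 /361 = -5.07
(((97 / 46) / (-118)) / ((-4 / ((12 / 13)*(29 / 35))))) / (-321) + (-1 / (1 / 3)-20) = -6078032953 / 264262180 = -23.00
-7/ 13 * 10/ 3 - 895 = -34975/ 39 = -896.79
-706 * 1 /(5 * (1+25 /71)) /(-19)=25063 /4560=5.50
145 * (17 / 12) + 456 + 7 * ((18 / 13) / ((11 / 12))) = 1153135 / 1716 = 671.99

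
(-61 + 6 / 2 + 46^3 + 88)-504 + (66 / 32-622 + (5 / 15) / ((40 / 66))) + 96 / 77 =592862173 / 6160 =96243.86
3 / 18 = 1 / 6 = 0.17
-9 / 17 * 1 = -9 / 17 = -0.53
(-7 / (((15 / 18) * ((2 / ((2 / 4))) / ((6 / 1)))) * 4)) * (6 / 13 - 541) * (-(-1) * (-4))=-6810.78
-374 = -374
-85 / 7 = -12.14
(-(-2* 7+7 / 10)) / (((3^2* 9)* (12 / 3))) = 133 / 3240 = 0.04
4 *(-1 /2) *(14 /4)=-7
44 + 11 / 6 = 275 / 6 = 45.83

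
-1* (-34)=34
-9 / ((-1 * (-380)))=-9 / 380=-0.02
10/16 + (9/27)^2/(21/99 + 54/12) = 4841/7464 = 0.65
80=80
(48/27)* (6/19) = 0.56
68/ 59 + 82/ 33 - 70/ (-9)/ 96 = 1042523/ 280368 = 3.72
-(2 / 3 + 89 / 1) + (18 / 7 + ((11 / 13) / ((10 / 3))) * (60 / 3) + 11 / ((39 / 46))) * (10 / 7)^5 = 50527149 / 1529437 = 33.04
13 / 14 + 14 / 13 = 365 / 182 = 2.01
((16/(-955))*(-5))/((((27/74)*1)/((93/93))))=1184/5157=0.23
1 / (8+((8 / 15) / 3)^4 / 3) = 12301875 / 98419096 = 0.12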